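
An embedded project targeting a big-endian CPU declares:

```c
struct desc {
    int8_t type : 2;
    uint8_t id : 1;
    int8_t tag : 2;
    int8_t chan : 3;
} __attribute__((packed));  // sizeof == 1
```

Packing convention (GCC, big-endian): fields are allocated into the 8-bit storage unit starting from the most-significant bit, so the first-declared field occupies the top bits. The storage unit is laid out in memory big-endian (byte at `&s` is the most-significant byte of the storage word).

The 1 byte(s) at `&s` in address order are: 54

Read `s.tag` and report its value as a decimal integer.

[0]=0x54 (big-endian) → word 0x54
type:2 @ bit 6 → (0x54>>6)&0x3 = 0x1
id:1 @ bit 5 → (0x54>>5)&0x1 = 0x0
tag:2 @ bit 3 → (0x54>>3)&0x3 = 0x2  ←
chan:3 @ bit 0 → (0x54>>0)&0x7 = 0x4
tag signed 2b, MSB=1: 2 - 4 = -2

-2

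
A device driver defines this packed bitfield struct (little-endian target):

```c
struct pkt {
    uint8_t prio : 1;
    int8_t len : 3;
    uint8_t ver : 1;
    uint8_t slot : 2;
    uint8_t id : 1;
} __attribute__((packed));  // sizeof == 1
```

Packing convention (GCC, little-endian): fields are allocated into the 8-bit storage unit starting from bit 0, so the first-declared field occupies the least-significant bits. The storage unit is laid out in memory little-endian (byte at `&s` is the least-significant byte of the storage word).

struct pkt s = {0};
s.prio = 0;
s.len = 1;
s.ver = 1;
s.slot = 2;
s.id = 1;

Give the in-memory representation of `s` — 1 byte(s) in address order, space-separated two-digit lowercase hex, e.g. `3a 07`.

[0+:1] prio=0 & 0x1 = 0x0; word=0x00
[1+:3] len=1 & 0x7 = 0x1; word=0x02
[4+:1] ver=1 & 0x1 = 0x1; word=0x12
[5+:2] slot=2 & 0x3 = 0x2; word=0x52
[7+:1] id=1 & 0x1 = 0x1; word=0xd2
word = 0xd2 → little-endian bytes:
  [0]=0xd2

d2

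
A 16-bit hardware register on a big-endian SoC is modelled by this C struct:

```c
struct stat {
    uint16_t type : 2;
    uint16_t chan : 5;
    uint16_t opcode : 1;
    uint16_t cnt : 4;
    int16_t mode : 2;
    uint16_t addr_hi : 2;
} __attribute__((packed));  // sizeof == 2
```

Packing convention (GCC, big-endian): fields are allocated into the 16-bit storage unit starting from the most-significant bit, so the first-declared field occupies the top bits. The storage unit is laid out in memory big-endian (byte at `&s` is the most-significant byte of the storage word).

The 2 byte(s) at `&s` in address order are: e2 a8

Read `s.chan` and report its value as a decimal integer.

17

[0]=0xe2 [1]=0xa8 (big-endian) → word 0xe2a8
type [14+:2] = (word>>14) & 0x3 = 3
chan [9+:5] = (word>>9) & 0x1f = 17  ←
opcode [8+:1] = (word>>8) & 0x1 = 0
cnt [4+:4] = (word>>4) & 0xf = 10
mode [2+:2] = (word>>2) & 0x3 = 2
addr_hi [0+:2] = (word>>0) & 0x3 = 0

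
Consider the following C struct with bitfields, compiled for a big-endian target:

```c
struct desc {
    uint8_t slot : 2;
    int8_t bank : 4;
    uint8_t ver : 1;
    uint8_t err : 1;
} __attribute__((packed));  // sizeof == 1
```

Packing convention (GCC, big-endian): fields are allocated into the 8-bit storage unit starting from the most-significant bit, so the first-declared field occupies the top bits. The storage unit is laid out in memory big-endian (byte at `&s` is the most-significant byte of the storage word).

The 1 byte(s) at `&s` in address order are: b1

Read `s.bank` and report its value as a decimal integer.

[0]=0xb1 (big-endian) → word 0xb1
slot [6+:2] = (word>>6) & 0x3 = 2
bank [2+:4] = (word>>2) & 0xf = 12  ←
ver [1+:1] = (word>>1) & 0x1 = 0
err [0+:1] = (word>>0) & 0x1 = 1
bank signed 4b, MSB=1: 12 - 16 = -4

-4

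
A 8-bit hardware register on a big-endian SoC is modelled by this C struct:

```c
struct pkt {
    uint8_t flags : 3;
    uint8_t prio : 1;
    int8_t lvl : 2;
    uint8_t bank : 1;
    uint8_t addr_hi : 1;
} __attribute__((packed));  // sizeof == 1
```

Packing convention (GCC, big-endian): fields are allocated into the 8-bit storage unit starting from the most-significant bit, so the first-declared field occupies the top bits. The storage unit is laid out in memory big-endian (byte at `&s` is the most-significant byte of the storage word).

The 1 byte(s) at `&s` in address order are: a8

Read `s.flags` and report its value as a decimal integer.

5

[0]=0xa8 (big-endian) → word 0xa8
flags [5+:3] = (word>>5) & 0x7 = 5  ←
prio [4+:1] = (word>>4) & 0x1 = 0
lvl [2+:2] = (word>>2) & 0x3 = 2
bank [1+:1] = (word>>1) & 0x1 = 0
addr_hi [0+:1] = (word>>0) & 0x1 = 0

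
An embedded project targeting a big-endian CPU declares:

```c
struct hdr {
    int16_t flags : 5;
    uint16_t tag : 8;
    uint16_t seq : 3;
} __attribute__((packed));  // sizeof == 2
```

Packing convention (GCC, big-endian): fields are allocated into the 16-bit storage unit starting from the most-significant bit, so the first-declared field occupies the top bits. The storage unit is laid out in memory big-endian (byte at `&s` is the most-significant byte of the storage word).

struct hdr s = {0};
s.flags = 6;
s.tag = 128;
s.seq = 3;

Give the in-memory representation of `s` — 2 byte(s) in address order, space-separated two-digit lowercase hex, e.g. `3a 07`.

34 03

[11+:5] flags=6 & 0x1f = 0x6; word=0x3000
[3+:8] tag=128 & 0xff = 0x80; word=0x3400
[0+:3] seq=3 & 0x7 = 0x3; word=0x3403
word = 0x3403 → big-endian bytes:
  [0]=0x34  [1]=0x03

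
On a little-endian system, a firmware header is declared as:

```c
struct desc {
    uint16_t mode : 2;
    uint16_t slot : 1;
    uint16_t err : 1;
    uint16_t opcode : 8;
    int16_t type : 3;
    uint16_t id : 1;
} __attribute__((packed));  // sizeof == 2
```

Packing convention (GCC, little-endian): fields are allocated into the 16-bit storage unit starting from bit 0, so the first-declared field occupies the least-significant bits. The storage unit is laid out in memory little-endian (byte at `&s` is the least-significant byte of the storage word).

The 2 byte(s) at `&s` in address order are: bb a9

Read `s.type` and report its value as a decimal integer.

[0]=0xbb [1]=0xa9 (little-endian) → word 0xa9bb
mode [0+:2] = (word>>0) & 0x3 = 3
slot [2+:1] = (word>>2) & 0x1 = 0
err [3+:1] = (word>>3) & 0x1 = 1
opcode [4+:8] = (word>>4) & 0xff = 155
type [12+:3] = (word>>12) & 0x7 = 2  ←
id [15+:1] = (word>>15) & 0x1 = 1
type signed 3b, MSB=0: value = 2

2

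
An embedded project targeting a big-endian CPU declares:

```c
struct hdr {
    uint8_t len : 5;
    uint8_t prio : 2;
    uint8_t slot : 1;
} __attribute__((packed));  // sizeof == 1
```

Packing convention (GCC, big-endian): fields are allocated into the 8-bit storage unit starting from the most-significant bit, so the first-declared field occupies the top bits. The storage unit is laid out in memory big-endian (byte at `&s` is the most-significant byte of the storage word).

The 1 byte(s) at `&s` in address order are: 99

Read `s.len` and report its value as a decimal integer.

19

[0]=0x99 (big-endian) → word 0x99
len:5 @ bit 3 → (0x99>>3)&0x1f = 0x13  ←
prio:2 @ bit 1 → (0x99>>1)&0x3 = 0x0
slot:1 @ bit 0 → (0x99>>0)&0x1 = 0x1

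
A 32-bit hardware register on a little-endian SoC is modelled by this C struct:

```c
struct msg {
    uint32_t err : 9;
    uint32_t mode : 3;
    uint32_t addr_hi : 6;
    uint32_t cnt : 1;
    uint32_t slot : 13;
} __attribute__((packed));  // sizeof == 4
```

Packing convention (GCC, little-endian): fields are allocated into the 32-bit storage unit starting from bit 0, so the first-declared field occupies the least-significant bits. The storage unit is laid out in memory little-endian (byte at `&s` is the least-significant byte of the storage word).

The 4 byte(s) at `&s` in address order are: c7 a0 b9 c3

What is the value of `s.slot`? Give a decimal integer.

6263

[0]=0xc7 [1]=0xa0 [2]=0xb9 [3]=0xc3 (little-endian) → word 0xc3b9a0c7
err:9 @ bit 0 → (0xc3b9a0c7>>0)&0x1ff = 0xc7
mode:3 @ bit 9 → (0xc3b9a0c7>>9)&0x7 = 0x0
addr_hi:6 @ bit 12 → (0xc3b9a0c7>>12)&0x3f = 0x1a
cnt:1 @ bit 18 → (0xc3b9a0c7>>18)&0x1 = 0x0
slot:13 @ bit 19 → (0xc3b9a0c7>>19)&0x1fff = 0x1877  ←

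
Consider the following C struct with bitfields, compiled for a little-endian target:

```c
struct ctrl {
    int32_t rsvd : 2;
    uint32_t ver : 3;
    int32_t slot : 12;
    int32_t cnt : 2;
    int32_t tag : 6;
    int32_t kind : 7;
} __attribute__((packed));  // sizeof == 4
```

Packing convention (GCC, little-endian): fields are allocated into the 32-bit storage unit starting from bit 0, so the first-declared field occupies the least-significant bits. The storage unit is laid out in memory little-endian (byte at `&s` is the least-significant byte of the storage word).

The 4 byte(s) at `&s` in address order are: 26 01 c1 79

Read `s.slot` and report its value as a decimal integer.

-2039

[0]=0x26 [1]=0x01 [2]=0xc1 [3]=0x79 (little-endian) → word 0x79c10126
rsvd [0+:2] = (word>>0) & 0x3 = 2
ver [2+:3] = (word>>2) & 0x7 = 1
slot [5+:12] = (word>>5) & 0xfff = 2057  ←
cnt [17+:2] = (word>>17) & 0x3 = 0
tag [19+:6] = (word>>19) & 0x3f = 56
kind [25+:7] = (word>>25) & 0x7f = 60
slot signed 12b, MSB=1: 2057 - 4096 = -2039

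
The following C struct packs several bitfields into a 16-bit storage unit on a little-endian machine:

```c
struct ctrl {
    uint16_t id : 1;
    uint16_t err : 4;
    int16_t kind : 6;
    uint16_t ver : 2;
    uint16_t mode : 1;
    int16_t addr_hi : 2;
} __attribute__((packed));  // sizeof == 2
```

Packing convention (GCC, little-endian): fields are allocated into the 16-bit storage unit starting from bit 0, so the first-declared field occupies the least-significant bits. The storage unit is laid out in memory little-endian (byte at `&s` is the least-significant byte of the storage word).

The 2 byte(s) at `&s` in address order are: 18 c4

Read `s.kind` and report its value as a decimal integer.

[0]=0x18 [1]=0xc4 (little-endian) → word 0xc418
id [0+:1] = (word>>0) & 0x1 = 0
err [1+:4] = (word>>1) & 0xf = 12
kind [5+:6] = (word>>5) & 0x3f = 32  ←
ver [11+:2] = (word>>11) & 0x3 = 0
mode [13+:1] = (word>>13) & 0x1 = 0
addr_hi [14+:2] = (word>>14) & 0x3 = 3
kind signed 6b, MSB=1: 32 - 64 = -32

-32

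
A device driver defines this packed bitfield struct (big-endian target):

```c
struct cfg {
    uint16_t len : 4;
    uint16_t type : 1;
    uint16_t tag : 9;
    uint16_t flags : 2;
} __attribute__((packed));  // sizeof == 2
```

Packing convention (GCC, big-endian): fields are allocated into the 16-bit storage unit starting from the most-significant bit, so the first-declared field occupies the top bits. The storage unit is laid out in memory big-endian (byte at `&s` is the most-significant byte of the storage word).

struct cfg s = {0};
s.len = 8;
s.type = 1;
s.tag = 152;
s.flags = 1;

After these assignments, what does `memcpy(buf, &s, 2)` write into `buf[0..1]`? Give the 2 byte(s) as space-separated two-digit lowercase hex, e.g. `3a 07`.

8a 61

[12+:4] len=8 & 0xf = 0x8; word=0x8000
[11+:1] type=1 & 0x1 = 0x1; word=0x8800
[2+:9] tag=152 & 0x1ff = 0x98; word=0x8a60
[0+:2] flags=1 & 0x3 = 0x1; word=0x8a61
word = 0x8a61 → big-endian bytes:
  [0]=0x8a  [1]=0x61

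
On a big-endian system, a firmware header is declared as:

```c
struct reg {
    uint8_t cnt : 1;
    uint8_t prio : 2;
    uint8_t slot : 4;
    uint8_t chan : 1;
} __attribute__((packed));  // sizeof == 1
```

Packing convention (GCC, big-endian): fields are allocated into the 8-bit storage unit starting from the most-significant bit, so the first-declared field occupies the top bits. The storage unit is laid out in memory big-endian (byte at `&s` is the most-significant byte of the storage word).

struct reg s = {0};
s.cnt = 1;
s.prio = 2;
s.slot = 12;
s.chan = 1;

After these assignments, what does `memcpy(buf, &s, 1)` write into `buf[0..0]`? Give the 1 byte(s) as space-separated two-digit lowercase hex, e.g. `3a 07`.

d9

cnt:1 = 1 → 0x1 << 7 → word 0x80
prio:2 = 2 → 0x2 << 5 → word 0xc0
slot:4 = 12 → 0xc << 1 → word 0xd8
chan:1 = 1 → 0x1 << 0 → word 0xd9
word = 0xd9 → big-endian bytes:
  [0]=0xd9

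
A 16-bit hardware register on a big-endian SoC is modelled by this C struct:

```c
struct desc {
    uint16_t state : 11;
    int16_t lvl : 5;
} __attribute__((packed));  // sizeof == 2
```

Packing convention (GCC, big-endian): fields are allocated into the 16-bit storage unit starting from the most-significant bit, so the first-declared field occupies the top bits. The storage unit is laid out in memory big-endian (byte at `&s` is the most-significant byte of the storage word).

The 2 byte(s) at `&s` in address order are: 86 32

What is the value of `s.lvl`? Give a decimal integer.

-14

[0]=0x86 [1]=0x32 (big-endian) → word 0x8632
state [5+:11] = (word>>5) & 0x7ff = 1073
lvl [0+:5] = (word>>0) & 0x1f = 18  ←
lvl signed 5b, MSB=1: 18 - 32 = -14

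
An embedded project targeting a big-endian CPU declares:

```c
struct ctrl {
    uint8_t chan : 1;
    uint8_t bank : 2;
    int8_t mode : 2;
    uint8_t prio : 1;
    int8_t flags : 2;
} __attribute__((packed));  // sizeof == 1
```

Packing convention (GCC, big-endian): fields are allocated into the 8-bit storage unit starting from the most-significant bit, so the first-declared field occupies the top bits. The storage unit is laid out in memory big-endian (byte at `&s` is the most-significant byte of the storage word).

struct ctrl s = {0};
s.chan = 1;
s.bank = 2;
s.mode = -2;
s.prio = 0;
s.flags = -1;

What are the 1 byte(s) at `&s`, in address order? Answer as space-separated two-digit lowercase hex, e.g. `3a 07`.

d3

[7+:1] chan=1 & 0x1 = 0x1; word=0x80
[5+:2] bank=2 & 0x3 = 0x2; word=0xc0
[3+:2] mode=-2 & 0x3 = 0x2; word=0xd0
[2+:1] prio=0 & 0x1 = 0x0; word=0xd0
[0+:2] flags=-1 & 0x3 = 0x3; word=0xd3
word = 0xd3 → big-endian bytes:
  [0]=0xd3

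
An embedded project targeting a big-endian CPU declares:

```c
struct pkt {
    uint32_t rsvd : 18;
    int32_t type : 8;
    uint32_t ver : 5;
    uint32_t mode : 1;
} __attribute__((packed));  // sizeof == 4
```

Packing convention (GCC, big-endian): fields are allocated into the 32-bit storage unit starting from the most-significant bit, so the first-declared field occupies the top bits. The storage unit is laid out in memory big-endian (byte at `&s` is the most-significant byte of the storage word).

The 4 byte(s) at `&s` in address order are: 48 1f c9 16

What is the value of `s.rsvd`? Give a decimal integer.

73855

[0]=0x48 [1]=0x1f [2]=0xc9 [3]=0x16 (big-endian) → word 0x481fc916
rsvd:18 @ bit 14 → (0x481fc916>>14)&0x3ffff = 0x1207f  ←
type:8 @ bit 6 → (0x481fc916>>6)&0xff = 0x24
ver:5 @ bit 1 → (0x481fc916>>1)&0x1f = 0xb
mode:1 @ bit 0 → (0x481fc916>>0)&0x1 = 0x0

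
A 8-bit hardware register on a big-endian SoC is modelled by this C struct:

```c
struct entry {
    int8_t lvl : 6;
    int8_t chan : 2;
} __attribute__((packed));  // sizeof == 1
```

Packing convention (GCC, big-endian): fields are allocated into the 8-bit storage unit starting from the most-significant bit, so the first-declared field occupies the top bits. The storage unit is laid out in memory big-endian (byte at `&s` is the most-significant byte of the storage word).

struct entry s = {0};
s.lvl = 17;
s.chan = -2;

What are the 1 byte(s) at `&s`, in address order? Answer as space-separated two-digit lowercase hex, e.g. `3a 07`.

lvl:6 = 17 → 0x11 << 2 → word 0x44
chan:2 = -2 → 0x2 << 0 → word 0x46
word = 0x46 → big-endian bytes:
  [0]=0x46

46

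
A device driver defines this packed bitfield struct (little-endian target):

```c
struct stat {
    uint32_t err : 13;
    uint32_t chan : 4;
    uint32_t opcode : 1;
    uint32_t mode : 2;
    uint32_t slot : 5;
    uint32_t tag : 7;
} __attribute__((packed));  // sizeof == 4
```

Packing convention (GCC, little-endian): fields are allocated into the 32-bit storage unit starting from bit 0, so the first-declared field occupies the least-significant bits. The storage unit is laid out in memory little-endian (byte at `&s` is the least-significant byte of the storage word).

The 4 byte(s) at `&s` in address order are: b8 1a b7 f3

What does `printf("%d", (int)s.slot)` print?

27

[0]=0xb8 [1]=0x1a [2]=0xb7 [3]=0xf3 (little-endian) → word 0xf3b71ab8
err [0+:13] = (word>>0) & 0x1fff = 6840
chan [13+:4] = (word>>13) & 0xf = 8
opcode [17+:1] = (word>>17) & 0x1 = 1
mode [18+:2] = (word>>18) & 0x3 = 1
slot [20+:5] = (word>>20) & 0x1f = 27  ←
tag [25+:7] = (word>>25) & 0x7f = 121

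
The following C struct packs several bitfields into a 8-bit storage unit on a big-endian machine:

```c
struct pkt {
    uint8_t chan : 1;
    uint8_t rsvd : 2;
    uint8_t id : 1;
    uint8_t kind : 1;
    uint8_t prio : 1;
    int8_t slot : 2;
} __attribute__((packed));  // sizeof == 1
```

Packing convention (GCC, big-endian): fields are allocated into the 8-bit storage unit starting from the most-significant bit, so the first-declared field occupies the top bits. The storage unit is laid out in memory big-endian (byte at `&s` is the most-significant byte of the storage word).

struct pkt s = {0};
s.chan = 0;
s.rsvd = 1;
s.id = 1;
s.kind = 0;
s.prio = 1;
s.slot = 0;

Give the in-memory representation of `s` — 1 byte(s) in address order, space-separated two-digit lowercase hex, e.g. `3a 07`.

34

[7+:1] chan=0 & 0x1 = 0x0; word=0x00
[5+:2] rsvd=1 & 0x3 = 0x1; word=0x20
[4+:1] id=1 & 0x1 = 0x1; word=0x30
[3+:1] kind=0 & 0x1 = 0x0; word=0x30
[2+:1] prio=1 & 0x1 = 0x1; word=0x34
[0+:2] slot=0 & 0x3 = 0x0; word=0x34
word = 0x34 → big-endian bytes:
  [0]=0x34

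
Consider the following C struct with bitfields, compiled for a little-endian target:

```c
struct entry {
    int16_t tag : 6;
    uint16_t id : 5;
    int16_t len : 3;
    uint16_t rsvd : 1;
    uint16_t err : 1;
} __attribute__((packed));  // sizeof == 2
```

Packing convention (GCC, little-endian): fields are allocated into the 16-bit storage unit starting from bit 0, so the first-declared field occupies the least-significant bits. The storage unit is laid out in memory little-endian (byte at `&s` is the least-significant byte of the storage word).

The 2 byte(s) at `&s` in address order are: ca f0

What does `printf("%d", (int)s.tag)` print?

10

[0]=0xca [1]=0xf0 (little-endian) → word 0xf0ca
tag:6 @ bit 0 → (0xf0ca>>0)&0x3f = 0xa  ←
id:5 @ bit 6 → (0xf0ca>>6)&0x1f = 0x3
len:3 @ bit 11 → (0xf0ca>>11)&0x7 = 0x6
rsvd:1 @ bit 14 → (0xf0ca>>14)&0x1 = 0x1
err:1 @ bit 15 → (0xf0ca>>15)&0x1 = 0x1
tag signed 6b, MSB=0: value = 10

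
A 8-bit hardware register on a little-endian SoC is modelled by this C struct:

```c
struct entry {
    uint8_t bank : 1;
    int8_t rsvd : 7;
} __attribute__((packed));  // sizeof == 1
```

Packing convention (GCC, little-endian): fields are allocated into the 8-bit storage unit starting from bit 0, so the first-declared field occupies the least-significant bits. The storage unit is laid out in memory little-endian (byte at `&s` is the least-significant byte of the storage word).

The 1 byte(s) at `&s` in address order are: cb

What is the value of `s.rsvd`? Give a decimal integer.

[0]=0xcb (little-endian) → word 0xcb
bank:1 @ bit 0 → (0xcb>>0)&0x1 = 0x1
rsvd:7 @ bit 1 → (0xcb>>1)&0x7f = 0x65  ←
rsvd signed 7b, MSB=1: 101 - 128 = -27

-27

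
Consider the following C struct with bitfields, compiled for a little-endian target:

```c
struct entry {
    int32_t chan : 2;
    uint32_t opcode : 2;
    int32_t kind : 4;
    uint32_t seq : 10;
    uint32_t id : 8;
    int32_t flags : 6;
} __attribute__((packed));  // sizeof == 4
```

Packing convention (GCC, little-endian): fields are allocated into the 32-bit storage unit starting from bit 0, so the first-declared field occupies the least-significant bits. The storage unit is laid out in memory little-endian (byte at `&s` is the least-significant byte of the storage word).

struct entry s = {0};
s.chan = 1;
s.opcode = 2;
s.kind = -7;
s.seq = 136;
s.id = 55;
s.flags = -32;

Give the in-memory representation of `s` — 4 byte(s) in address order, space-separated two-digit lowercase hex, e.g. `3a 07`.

chan:2 = 1 → 0x1 << 0 → word 0x00000001
opcode:2 = 2 → 0x2 << 2 → word 0x00000009
kind:4 = -7 → 0x9 << 4 → word 0x00000099
seq:10 = 136 → 0x88 << 8 → word 0x00008899
id:8 = 55 → 0x37 << 18 → word 0x00dc8899
flags:6 = -32 → 0x20 << 26 → word 0x80dc8899
word = 0x80dc8899 → little-endian bytes:
  [0]=0x99  [1]=0x88  [2]=0xdc  [3]=0x80

99 88 dc 80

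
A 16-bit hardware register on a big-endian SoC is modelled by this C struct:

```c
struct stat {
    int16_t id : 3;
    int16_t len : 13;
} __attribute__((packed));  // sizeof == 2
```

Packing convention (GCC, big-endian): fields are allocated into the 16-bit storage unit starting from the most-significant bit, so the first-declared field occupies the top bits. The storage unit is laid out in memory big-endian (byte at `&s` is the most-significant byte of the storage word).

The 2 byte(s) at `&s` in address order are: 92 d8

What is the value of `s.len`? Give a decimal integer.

-3368

[0]=0x92 [1]=0xd8 (big-endian) → word 0x92d8
id:3 @ bit 13 → (0x92d8>>13)&0x7 = 0x4
len:13 @ bit 0 → (0x92d8>>0)&0x1fff = 0x12d8  ←
len signed 13b, MSB=1: 4824 - 8192 = -3368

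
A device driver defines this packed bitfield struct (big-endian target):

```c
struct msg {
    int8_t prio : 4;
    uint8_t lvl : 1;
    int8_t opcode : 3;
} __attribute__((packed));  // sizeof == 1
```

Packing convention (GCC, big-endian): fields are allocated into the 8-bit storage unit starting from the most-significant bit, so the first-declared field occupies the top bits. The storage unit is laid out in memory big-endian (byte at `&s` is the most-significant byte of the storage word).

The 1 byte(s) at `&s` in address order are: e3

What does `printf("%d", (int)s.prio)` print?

-2

[0]=0xe3 (big-endian) → word 0xe3
prio:4 @ bit 4 → (0xe3>>4)&0xf = 0xe  ←
lvl:1 @ bit 3 → (0xe3>>3)&0x1 = 0x0
opcode:3 @ bit 0 → (0xe3>>0)&0x7 = 0x3
prio signed 4b, MSB=1: 14 - 16 = -2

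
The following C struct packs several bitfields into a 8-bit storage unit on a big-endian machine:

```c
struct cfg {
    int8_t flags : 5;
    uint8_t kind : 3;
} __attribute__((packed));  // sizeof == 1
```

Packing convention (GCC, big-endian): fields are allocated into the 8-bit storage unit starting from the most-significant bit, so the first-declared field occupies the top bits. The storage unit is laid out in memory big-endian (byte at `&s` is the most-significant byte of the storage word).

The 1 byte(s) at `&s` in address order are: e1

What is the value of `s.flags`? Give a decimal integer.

-4

[0]=0xe1 (big-endian) → word 0xe1
flags [3+:5] = (word>>3) & 0x1f = 28  ←
kind [0+:3] = (word>>0) & 0x7 = 1
flags signed 5b, MSB=1: 28 - 32 = -4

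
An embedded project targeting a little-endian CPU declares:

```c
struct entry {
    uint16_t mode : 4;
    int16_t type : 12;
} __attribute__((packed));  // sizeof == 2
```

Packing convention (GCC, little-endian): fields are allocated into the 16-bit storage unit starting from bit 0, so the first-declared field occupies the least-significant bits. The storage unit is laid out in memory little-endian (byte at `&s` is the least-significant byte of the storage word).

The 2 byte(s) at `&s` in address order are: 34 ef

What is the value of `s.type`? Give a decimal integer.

[0]=0x34 [1]=0xef (little-endian) → word 0xef34
mode [0+:4] = (word>>0) & 0xf = 4
type [4+:12] = (word>>4) & 0xfff = 3827  ←
type signed 12b, MSB=1: 3827 - 4096 = -269

-269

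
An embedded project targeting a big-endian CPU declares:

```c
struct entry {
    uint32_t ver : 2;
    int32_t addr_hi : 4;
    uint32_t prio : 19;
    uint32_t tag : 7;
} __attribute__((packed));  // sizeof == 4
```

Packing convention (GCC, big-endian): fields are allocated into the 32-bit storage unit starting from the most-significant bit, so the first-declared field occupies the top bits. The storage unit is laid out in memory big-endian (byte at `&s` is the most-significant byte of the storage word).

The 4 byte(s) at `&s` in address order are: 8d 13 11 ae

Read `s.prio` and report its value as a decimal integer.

140835

[0]=0x8d [1]=0x13 [2]=0x11 [3]=0xae (big-endian) → word 0x8d1311ae
ver [30+:2] = (word>>30) & 0x3 = 2
addr_hi [26+:4] = (word>>26) & 0xf = 3
prio [7+:19] = (word>>7) & 0x7ffff = 140835  ←
tag [0+:7] = (word>>0) & 0x7f = 46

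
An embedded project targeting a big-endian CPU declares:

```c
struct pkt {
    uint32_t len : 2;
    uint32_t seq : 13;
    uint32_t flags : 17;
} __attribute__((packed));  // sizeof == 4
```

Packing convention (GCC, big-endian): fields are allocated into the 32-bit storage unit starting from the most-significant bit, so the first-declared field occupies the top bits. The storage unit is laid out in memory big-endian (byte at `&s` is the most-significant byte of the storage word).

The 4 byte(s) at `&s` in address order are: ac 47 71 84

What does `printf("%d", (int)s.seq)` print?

[0]=0xac [1]=0x47 [2]=0x71 [3]=0x84 (big-endian) → word 0xac477184
len:2 @ bit 30 → (0xac477184>>30)&0x3 = 0x2
seq:13 @ bit 17 → (0xac477184>>17)&0x1fff = 0x1623  ←
flags:17 @ bit 0 → (0xac477184>>0)&0x1ffff = 0x17184

5667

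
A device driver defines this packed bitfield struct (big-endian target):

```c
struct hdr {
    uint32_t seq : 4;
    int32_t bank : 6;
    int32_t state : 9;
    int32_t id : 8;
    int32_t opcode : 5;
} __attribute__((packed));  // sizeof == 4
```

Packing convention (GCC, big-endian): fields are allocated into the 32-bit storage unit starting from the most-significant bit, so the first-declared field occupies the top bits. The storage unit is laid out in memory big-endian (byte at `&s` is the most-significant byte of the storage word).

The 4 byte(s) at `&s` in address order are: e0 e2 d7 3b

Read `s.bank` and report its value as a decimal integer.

[0]=0xe0 [1]=0xe2 [2]=0xd7 [3]=0x3b (big-endian) → word 0xe0e2d73b
seq:4 @ bit 28 → (0xe0e2d73b>>28)&0xf = 0xe
bank:6 @ bit 22 → (0xe0e2d73b>>22)&0x3f = 0x3  ←
state:9 @ bit 13 → (0xe0e2d73b>>13)&0x1ff = 0x116
id:8 @ bit 5 → (0xe0e2d73b>>5)&0xff = 0xb9
opcode:5 @ bit 0 → (0xe0e2d73b>>0)&0x1f = 0x1b
bank signed 6b, MSB=0: value = 3

3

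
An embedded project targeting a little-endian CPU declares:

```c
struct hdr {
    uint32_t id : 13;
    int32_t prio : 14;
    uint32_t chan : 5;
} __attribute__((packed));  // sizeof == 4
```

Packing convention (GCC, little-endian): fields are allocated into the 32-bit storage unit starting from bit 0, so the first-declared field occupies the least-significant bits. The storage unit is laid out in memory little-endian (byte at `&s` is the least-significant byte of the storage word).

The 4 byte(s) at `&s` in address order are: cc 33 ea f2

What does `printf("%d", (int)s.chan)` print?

30

[0]=0xcc [1]=0x33 [2]=0xea [3]=0xf2 (little-endian) → word 0xf2ea33cc
id:13 @ bit 0 → (0xf2ea33cc>>0)&0x1fff = 0x13cc
prio:14 @ bit 13 → (0xf2ea33cc>>13)&0x3fff = 0x1751
chan:5 @ bit 27 → (0xf2ea33cc>>27)&0x1f = 0x1e  ←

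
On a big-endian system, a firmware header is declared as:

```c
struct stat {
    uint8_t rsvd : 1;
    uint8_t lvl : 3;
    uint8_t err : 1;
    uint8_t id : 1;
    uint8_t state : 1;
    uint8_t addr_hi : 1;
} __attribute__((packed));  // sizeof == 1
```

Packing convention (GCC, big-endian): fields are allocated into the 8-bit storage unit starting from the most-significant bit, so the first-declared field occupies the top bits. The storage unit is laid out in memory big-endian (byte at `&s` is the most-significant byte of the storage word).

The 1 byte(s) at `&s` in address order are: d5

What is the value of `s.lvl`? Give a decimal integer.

5

[0]=0xd5 (big-endian) → word 0xd5
rsvd:1 @ bit 7 → (0xd5>>7)&0x1 = 0x1
lvl:3 @ bit 4 → (0xd5>>4)&0x7 = 0x5  ←
err:1 @ bit 3 → (0xd5>>3)&0x1 = 0x0
id:1 @ bit 2 → (0xd5>>2)&0x1 = 0x1
state:1 @ bit 1 → (0xd5>>1)&0x1 = 0x0
addr_hi:1 @ bit 0 → (0xd5>>0)&0x1 = 0x1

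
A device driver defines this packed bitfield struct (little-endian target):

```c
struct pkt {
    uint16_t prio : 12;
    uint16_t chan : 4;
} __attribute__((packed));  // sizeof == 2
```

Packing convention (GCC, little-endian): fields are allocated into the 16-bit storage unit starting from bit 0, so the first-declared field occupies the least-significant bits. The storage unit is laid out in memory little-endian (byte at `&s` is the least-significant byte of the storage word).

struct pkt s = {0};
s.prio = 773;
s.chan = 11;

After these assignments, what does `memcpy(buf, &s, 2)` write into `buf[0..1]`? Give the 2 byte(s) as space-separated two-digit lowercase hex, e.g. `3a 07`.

prio:12 = 773 → 0x305 << 0 → word 0x0305
chan:4 = 11 → 0xb << 12 → word 0xb305
word = 0xb305 → little-endian bytes:
  [0]=0x05  [1]=0xb3

05 b3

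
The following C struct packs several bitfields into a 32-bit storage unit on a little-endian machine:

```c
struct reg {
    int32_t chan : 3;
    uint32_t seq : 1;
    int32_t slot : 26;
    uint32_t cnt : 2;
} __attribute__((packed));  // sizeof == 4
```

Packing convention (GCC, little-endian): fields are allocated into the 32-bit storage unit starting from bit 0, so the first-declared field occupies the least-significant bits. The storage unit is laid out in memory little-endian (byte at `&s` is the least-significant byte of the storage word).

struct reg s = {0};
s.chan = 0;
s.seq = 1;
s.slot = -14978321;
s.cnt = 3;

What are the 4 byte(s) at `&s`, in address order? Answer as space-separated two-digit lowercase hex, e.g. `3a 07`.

chan (3b) val=0 bits=0x0 at bit 0: 0x00000000
seq (1b) val=1 bits=0x1 at bit 3: 0x00000008
slot (26b) val=-14978321 bits=0x31b72ef at bit 4: 0x31b72ef8
cnt (2b) val=3 bits=0x3 at bit 30: 0xf1b72ef8
word = 0xf1b72ef8 → little-endian bytes:
  [0]=0xf8  [1]=0x2e  [2]=0xb7  [3]=0xf1

f8 2e b7 f1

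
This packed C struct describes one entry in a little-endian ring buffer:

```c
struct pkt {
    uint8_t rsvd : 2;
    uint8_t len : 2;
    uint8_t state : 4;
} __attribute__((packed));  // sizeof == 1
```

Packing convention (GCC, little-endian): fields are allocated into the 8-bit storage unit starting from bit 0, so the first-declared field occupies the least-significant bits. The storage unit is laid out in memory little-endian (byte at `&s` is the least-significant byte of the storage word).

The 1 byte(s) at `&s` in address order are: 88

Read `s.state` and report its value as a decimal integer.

[0]=0x88 (little-endian) → word 0x88
rsvd [0+:2] = (word>>0) & 0x3 = 0
len [2+:2] = (word>>2) & 0x3 = 2
state [4+:4] = (word>>4) & 0xf = 8  ←

8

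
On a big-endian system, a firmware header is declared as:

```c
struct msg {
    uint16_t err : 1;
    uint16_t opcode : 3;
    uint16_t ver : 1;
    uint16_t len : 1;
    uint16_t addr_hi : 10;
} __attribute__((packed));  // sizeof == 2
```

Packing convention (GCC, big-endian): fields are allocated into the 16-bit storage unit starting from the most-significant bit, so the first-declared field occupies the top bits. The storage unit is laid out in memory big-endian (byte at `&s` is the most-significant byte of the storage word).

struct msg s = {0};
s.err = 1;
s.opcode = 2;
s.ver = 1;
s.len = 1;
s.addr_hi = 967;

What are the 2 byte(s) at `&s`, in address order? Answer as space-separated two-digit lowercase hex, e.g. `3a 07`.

[15+:1] err=1 & 0x1 = 0x1; word=0x8000
[12+:3] opcode=2 & 0x7 = 0x2; word=0xa000
[11+:1] ver=1 & 0x1 = 0x1; word=0xa800
[10+:1] len=1 & 0x1 = 0x1; word=0xac00
[0+:10] addr_hi=967 & 0x3ff = 0x3c7; word=0xafc7
word = 0xafc7 → big-endian bytes:
  [0]=0xaf  [1]=0xc7

af c7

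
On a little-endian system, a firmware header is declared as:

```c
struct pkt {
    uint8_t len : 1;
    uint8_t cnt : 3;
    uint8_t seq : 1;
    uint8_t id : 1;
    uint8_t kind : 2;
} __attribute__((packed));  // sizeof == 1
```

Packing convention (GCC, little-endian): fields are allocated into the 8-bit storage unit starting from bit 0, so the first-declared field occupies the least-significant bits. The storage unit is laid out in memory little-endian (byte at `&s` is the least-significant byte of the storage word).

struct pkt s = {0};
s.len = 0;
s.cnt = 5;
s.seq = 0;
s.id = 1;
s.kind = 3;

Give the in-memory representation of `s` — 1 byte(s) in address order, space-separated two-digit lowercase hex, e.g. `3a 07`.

ea

len:1 = 0 → 0x0 << 0 → word 0x00
cnt:3 = 5 → 0x5 << 1 → word 0x0a
seq:1 = 0 → 0x0 << 4 → word 0x0a
id:1 = 1 → 0x1 << 5 → word 0x2a
kind:2 = 3 → 0x3 << 6 → word 0xea
word = 0xea → little-endian bytes:
  [0]=0xea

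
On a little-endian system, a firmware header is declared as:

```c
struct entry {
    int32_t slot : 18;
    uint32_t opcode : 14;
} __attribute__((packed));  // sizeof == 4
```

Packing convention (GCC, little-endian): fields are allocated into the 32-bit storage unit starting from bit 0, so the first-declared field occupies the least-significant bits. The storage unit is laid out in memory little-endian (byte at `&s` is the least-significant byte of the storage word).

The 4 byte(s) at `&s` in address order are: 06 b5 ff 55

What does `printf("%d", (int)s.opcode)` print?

[0]=0x06 [1]=0xb5 [2]=0xff [3]=0x55 (little-endian) → word 0x55ffb506
slot:18 @ bit 0 → (0x55ffb506>>0)&0x3ffff = 0x3b506
opcode:14 @ bit 18 → (0x55ffb506>>18)&0x3fff = 0x157f  ←

5503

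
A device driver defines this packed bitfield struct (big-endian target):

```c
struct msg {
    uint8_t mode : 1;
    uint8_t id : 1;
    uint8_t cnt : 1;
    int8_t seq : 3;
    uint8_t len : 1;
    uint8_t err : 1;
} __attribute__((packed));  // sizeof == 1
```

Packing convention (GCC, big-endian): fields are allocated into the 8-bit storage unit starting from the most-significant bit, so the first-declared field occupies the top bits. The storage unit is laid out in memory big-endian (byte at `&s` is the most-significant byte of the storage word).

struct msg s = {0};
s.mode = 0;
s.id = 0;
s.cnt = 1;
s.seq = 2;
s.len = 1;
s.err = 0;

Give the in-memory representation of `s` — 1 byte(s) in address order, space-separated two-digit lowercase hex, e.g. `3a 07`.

mode (1b) val=0 bits=0x0 at bit 7: 0x00
id (1b) val=0 bits=0x0 at bit 6: 0x00
cnt (1b) val=1 bits=0x1 at bit 5: 0x20
seq (3b) val=2 bits=0x2 at bit 2: 0x28
len (1b) val=1 bits=0x1 at bit 1: 0x2a
err (1b) val=0 bits=0x0 at bit 0: 0x2a
word = 0x2a → big-endian bytes:
  [0]=0x2a

2a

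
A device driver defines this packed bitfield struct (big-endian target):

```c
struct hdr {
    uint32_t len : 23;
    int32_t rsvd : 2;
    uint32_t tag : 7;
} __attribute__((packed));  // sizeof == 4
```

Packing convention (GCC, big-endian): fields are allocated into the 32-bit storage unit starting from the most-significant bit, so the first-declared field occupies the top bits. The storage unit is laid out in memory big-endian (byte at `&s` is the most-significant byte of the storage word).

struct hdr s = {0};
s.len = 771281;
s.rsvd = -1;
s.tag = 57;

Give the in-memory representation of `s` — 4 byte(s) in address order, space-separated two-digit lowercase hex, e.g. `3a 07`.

17 89 a3 b9

[9+:23] len=771281 & 0x7fffff = 0xbc4d1; word=0x1789a200
[7+:2] rsvd=-1 & 0x3 = 0x3; word=0x1789a380
[0+:7] tag=57 & 0x7f = 0x39; word=0x1789a3b9
word = 0x1789a3b9 → big-endian bytes:
  [0]=0x17  [1]=0x89  [2]=0xa3  [3]=0xb9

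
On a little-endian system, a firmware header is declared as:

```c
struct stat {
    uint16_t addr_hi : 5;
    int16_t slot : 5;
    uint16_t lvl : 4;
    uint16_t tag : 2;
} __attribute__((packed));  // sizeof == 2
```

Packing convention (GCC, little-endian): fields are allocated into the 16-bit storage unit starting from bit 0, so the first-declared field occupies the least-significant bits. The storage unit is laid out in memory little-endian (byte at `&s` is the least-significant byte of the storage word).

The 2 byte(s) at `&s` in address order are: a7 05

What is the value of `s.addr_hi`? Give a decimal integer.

7

[0]=0xa7 [1]=0x05 (little-endian) → word 0x05a7
addr_hi:5 @ bit 0 → (0x05a7>>0)&0x1f = 0x7  ←
slot:5 @ bit 5 → (0x05a7>>5)&0x1f = 0xd
lvl:4 @ bit 10 → (0x05a7>>10)&0xf = 0x1
tag:2 @ bit 14 → (0x05a7>>14)&0x3 = 0x0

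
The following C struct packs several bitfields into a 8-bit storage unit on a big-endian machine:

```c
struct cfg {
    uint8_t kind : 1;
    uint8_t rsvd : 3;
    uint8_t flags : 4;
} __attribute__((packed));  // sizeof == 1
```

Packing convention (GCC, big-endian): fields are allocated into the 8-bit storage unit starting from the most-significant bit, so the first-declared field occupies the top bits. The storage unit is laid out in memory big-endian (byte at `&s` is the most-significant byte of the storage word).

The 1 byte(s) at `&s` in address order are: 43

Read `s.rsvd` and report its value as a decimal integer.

4

[0]=0x43 (big-endian) → word 0x43
kind:1 @ bit 7 → (0x43>>7)&0x1 = 0x0
rsvd:3 @ bit 4 → (0x43>>4)&0x7 = 0x4  ←
flags:4 @ bit 0 → (0x43>>0)&0xf = 0x3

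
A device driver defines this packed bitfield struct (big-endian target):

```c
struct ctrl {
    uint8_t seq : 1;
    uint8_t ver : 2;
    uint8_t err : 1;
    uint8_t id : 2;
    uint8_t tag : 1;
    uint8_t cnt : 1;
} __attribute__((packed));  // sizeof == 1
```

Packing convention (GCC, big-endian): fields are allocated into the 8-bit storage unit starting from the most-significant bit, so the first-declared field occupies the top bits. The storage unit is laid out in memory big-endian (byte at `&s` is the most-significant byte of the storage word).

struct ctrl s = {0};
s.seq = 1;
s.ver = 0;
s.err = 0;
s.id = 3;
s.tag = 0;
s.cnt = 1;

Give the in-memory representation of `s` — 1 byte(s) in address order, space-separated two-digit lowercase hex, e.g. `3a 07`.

seq:1 = 1 → 0x1 << 7 → word 0x80
ver:2 = 0 → 0x0 << 5 → word 0x80
err:1 = 0 → 0x0 << 4 → word 0x80
id:2 = 3 → 0x3 << 2 → word 0x8c
tag:1 = 0 → 0x0 << 1 → word 0x8c
cnt:1 = 1 → 0x1 << 0 → word 0x8d
word = 0x8d → big-endian bytes:
  [0]=0x8d

8d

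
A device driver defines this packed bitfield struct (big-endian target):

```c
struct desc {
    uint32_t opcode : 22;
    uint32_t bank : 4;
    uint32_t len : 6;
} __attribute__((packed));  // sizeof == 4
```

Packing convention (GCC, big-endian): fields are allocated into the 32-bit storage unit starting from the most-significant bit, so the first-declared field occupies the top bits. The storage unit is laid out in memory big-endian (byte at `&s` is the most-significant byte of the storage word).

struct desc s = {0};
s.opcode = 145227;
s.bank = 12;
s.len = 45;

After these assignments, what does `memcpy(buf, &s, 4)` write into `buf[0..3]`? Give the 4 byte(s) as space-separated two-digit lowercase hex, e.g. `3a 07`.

08 dd 2f 2d

[10+:22] opcode=145227 & 0x3fffff = 0x2374b; word=0x08dd2c00
[6+:4] bank=12 & 0xf = 0xc; word=0x08dd2f00
[0+:6] len=45 & 0x3f = 0x2d; word=0x08dd2f2d
word = 0x08dd2f2d → big-endian bytes:
  [0]=0x08  [1]=0xdd  [2]=0x2f  [3]=0x2d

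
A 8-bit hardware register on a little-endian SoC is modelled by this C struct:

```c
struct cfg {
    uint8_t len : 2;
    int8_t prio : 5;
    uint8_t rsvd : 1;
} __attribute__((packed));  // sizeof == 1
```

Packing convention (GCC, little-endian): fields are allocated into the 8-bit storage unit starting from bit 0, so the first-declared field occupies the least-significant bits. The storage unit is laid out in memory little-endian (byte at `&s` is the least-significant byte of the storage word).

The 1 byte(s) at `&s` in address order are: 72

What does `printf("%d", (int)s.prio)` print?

-4

[0]=0x72 (little-endian) → word 0x72
len:2 @ bit 0 → (0x72>>0)&0x3 = 0x2
prio:5 @ bit 2 → (0x72>>2)&0x1f = 0x1c  ←
rsvd:1 @ bit 7 → (0x72>>7)&0x1 = 0x0
prio signed 5b, MSB=1: 28 - 32 = -4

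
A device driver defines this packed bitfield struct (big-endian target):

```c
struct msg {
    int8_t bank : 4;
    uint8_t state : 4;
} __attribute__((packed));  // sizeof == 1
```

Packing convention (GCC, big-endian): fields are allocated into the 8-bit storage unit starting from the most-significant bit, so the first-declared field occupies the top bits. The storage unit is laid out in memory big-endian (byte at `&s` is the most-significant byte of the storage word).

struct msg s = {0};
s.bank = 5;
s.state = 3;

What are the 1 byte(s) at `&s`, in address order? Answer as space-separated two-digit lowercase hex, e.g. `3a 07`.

53

[4+:4] bank=5 & 0xf = 0x5; word=0x50
[0+:4] state=3 & 0xf = 0x3; word=0x53
word = 0x53 → big-endian bytes:
  [0]=0x53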